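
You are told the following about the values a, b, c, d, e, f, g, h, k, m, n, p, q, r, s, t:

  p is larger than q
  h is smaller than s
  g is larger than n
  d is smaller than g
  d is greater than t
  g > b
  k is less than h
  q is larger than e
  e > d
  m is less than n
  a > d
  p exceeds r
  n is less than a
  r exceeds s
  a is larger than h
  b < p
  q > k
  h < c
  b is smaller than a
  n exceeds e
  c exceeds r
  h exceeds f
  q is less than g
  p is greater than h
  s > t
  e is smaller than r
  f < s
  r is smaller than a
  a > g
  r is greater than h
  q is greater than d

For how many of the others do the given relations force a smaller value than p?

The elements the relations force below p are f, t, b, k, h, d, s, e, r, q — no chain reaches any other.
That is 10.

10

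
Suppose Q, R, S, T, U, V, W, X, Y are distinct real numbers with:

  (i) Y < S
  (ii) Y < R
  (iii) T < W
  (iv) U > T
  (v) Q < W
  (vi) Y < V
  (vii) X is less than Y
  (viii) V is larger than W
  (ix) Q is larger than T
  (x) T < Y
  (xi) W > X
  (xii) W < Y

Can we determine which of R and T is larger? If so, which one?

R

T < Q < W < Y < R, by transitivity through Q, W, Y.
So R is larger.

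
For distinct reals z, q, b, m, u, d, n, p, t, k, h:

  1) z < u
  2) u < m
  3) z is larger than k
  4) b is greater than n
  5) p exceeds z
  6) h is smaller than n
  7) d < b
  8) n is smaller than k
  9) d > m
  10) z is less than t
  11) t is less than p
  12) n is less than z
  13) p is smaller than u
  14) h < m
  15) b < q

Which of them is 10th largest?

n

The consecutive relations fix a unique order: h < n < k < z < t < p < u < m < d < b < q.
Counting 10 from the largest end gives n.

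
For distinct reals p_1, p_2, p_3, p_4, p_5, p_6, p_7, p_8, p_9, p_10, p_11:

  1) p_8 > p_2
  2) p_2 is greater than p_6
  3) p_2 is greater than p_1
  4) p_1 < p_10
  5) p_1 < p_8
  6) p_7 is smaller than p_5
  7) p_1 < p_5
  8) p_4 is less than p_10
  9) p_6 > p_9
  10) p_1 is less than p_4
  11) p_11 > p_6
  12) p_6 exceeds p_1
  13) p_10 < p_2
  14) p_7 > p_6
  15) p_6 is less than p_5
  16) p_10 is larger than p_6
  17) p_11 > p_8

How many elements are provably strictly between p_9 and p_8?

3

Chaining upward from p_9 reaches: p_6, p_10, p_2, p_7, p_11, p_5.
Chaining downward from p_8 reaches: p_1, p_4, p_6, p_10, p_2.
Strictly between p_9 and p_8 are those in both lists: p_6, p_10, p_2 — 3 elements.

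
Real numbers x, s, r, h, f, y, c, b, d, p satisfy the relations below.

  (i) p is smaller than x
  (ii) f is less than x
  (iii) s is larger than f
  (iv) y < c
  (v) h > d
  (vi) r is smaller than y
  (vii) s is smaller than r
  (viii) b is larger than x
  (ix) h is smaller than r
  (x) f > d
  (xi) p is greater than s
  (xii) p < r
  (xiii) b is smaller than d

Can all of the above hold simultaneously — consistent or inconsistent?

We have d < f stated directly, yet also f < s < p < x < b < d by chaining the others — so f < d. Contradiction.

inconsistent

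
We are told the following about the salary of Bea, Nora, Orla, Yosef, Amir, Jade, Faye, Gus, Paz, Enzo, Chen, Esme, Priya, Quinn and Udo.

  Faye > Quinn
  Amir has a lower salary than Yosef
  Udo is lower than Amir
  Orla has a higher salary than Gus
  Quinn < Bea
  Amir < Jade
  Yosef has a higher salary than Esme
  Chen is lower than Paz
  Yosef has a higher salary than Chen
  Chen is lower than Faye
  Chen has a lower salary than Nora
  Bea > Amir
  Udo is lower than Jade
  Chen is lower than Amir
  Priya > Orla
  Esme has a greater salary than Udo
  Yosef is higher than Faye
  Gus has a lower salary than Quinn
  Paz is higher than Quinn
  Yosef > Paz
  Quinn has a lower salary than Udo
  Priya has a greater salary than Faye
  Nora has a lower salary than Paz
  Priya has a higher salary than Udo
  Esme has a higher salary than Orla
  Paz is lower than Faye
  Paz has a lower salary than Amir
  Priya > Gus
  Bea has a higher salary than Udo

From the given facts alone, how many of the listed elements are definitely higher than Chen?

The elements the relations force above Chen are Nora, Paz, Amir, Bea, Faye, Yosef, Jade, Priya — no chain reaches any other.
That is 8.

8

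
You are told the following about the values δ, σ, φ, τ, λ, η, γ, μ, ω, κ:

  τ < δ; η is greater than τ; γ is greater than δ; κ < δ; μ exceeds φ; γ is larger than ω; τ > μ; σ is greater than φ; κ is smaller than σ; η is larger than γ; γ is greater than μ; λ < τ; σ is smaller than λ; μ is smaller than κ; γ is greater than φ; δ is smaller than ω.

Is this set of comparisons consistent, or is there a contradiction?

consistent

The single ordering φ < μ < κ < σ < λ < τ < δ < ω < γ < η satisfies every listed relation, so no contradiction arises.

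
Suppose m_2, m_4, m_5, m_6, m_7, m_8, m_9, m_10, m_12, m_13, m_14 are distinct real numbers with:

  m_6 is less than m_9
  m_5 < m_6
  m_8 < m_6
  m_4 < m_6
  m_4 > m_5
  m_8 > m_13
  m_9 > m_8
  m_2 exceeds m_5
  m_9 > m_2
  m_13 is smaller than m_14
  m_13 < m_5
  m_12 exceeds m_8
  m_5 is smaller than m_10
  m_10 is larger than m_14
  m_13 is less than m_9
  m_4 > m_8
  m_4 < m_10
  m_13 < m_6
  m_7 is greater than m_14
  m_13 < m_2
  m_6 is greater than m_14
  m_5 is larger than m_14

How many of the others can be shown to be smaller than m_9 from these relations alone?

The elements the relations force below m_9 are m_13, m_14, m_5, m_8, m_4, m_2, m_6 — no chain reaches any other.
That is 7.

7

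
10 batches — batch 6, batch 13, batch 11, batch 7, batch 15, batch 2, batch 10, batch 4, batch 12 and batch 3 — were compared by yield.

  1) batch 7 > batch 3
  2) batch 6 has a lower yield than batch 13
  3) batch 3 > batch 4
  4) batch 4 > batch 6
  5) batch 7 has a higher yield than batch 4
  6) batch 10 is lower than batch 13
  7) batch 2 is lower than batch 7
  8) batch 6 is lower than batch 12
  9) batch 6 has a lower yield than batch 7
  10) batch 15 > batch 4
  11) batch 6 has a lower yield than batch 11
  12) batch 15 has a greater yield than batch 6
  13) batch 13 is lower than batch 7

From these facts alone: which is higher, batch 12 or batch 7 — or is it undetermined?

undetermined

Following every chain through batch 12: below batch 12 we get batch 6.
batch 7 is not reached, and no chain runs the other way from batch 7 to batch 12.
So the given relations leave the order of batch 12 and batch 7 undetermined.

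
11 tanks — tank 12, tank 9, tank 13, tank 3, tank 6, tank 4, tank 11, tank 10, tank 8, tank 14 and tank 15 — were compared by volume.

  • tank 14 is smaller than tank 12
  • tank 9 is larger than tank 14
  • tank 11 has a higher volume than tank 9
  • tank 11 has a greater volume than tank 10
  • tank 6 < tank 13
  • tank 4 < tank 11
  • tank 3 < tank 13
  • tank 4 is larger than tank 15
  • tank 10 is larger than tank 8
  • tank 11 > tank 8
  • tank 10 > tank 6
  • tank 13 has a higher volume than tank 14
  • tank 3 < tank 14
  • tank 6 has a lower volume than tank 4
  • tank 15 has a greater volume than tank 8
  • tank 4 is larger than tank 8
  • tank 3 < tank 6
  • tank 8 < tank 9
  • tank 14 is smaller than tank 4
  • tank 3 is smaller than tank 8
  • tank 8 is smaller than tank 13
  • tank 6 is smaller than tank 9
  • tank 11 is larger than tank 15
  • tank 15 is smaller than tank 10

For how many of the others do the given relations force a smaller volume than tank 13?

Directly below tank 13: tank 3, tank 6, tank 8, tank 14.
No other element is forced below tank 13 by the given relations, so the count is 4.

4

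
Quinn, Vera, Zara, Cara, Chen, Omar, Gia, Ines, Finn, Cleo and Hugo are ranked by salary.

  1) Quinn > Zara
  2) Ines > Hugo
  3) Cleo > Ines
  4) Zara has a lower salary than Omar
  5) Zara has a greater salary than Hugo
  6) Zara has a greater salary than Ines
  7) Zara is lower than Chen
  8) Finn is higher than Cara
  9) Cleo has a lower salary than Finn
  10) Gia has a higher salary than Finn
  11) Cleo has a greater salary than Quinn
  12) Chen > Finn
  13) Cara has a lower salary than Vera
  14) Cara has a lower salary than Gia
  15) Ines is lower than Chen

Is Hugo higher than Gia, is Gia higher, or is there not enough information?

Hugo < Ines and Ines < Zara give Hugo < Zara.
Then Zara < Quinn extends the chain to Quinn.
Then Quinn < Cleo extends the chain to Cleo.
Then Cleo < Finn extends the chain to Finn.
Then Finn < Gia extends the chain to Gia.
So Gia is higher.

Gia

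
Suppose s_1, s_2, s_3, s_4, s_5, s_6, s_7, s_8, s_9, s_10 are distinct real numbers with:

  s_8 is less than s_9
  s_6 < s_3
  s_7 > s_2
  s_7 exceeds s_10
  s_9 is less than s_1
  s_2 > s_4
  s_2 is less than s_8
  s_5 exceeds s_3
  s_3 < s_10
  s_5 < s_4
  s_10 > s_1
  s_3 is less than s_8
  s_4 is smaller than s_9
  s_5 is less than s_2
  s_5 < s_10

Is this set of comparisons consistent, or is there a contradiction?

consistent

The single ordering s_6 < s_3 < s_5 < s_4 < s_2 < s_8 < s_9 < s_1 < s_10 < s_7 satisfies every listed relation, so no contradiction arises.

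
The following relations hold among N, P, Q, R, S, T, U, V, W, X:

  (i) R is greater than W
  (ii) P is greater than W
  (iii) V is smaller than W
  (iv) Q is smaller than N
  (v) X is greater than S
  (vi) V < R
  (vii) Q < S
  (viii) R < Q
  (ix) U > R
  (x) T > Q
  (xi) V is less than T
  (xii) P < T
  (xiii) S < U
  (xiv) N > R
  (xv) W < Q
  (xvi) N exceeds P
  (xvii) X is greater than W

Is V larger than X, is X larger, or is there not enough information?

V < W and W < R give V < R.
With R < Q: V < W < R < Q.
With Q < S: V < W < R < Q < S.
Then S < X extends the chain to X.
So X is larger.

X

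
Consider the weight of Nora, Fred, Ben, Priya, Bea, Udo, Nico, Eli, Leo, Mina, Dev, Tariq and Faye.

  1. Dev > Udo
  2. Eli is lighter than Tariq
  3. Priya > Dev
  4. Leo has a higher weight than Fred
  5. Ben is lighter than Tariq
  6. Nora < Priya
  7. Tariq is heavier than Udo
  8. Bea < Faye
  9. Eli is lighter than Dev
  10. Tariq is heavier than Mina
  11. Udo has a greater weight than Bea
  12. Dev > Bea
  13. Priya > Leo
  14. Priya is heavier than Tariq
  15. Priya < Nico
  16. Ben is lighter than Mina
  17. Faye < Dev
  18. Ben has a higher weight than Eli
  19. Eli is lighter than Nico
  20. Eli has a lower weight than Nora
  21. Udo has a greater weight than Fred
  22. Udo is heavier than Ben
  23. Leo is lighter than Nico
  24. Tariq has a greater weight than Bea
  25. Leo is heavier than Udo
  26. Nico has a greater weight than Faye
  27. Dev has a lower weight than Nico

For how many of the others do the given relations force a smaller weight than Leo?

5

The elements the relations force below Leo are Bea, Eli, Ben, Fred, Udo — no chain reaches any other.
That is 5.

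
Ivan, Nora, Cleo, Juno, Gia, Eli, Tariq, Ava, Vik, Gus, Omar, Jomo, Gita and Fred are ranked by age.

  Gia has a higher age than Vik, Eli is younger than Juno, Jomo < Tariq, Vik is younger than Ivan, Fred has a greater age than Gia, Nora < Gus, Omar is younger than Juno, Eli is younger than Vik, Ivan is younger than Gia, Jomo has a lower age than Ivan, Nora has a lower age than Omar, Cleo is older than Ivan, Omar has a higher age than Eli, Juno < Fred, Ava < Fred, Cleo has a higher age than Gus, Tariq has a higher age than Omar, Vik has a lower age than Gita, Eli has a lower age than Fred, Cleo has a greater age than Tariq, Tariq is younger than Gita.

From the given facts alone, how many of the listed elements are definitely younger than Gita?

6

Directly below Gita: Vik, Tariq.
One step further: Eli, Jomo, Omar (5 so far).
One step further: Nora (6 so far).
No other element is forced below Gita by the given relations, so the count is 6.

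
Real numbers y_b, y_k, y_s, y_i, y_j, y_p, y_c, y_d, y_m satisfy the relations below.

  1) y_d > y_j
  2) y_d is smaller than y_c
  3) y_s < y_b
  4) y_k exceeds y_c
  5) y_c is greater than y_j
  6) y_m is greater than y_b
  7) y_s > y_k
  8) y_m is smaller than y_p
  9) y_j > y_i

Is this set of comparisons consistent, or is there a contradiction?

The single ordering y_i < y_j < y_d < y_c < y_k < y_s < y_b < y_m < y_p satisfies every listed relation, so no contradiction arises.

consistent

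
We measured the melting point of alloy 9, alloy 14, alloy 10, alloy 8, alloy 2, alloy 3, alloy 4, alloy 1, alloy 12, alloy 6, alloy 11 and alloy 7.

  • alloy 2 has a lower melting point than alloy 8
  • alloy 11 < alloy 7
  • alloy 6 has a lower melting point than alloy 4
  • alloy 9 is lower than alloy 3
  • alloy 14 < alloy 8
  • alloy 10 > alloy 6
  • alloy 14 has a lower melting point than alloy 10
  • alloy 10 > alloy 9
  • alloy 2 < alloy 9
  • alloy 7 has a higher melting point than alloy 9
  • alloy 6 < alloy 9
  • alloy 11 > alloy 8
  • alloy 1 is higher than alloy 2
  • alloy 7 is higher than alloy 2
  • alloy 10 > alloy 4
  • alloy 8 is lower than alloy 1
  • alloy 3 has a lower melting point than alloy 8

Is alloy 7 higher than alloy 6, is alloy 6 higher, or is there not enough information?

alloy 6 < alloy 9 and alloy 9 < alloy 3 give alloy 6 < alloy 3.
With alloy 3 < alloy 8: alloy 6 < alloy 9 < alloy 3 < alloy 8.
Then alloy 8 < alloy 11 extends the chain to alloy 11.
Then alloy 11 < alloy 7 extends the chain to alloy 7.
So alloy 7 is higher.

alloy 7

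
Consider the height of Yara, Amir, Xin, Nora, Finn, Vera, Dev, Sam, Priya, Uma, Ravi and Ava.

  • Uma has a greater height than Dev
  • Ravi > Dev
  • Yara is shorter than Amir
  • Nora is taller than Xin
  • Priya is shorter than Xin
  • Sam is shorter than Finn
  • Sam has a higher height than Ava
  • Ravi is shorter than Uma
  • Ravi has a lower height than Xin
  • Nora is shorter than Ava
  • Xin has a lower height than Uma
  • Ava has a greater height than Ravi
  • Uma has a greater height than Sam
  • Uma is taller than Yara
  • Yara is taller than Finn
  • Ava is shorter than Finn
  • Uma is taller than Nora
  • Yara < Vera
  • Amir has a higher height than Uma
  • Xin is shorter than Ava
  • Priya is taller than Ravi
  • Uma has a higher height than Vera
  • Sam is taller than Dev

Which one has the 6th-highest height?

The consecutive relations fix a unique order: Dev < Ravi < Priya < Xin < Nora < Ava < Sam < Finn < Yara < Vera < Uma < Amir.
Counting 6 from the largest end gives Sam.

Sam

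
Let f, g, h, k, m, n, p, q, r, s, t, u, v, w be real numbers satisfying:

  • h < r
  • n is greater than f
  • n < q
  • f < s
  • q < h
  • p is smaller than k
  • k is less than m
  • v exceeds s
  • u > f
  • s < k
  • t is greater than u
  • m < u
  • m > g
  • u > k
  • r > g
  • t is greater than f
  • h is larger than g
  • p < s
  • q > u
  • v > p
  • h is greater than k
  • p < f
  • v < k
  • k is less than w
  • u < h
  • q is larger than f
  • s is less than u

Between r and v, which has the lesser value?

v

v < k and k < m give v < m.
Then m < u extends the chain to u.
With u < q: v < k < m < u < q.
With q < h: v < k < m < u < q < h.
Then h < r extends the chain to r.
So v < r; v is the smaller of the two.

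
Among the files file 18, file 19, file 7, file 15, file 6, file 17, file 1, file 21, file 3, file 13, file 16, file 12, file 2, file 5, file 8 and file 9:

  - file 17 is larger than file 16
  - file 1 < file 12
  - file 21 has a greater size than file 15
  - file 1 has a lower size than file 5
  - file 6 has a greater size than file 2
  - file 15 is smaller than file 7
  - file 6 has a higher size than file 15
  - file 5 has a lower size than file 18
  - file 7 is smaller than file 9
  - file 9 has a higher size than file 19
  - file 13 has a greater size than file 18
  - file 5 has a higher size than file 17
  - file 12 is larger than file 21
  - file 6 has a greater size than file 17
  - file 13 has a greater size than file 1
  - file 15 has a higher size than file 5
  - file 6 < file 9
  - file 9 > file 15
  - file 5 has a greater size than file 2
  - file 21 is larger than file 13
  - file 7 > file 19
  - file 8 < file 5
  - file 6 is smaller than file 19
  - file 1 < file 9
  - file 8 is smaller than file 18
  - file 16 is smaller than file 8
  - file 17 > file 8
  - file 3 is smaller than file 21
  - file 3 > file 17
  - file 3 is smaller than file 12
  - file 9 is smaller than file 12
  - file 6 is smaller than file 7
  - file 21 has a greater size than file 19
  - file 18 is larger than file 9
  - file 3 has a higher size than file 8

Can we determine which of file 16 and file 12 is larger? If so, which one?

file 12

file 16 < file 8 and file 8 < file 17 give file 16 < file 17.
Then file 17 < file 5 extends the chain to file 5.
Then file 5 < file 15 extends the chain to file 15.
Then file 15 < file 6 extends the chain to file 6.
With file 6 < file 19: file 16 < file 8 < file 17 < file 5 < file 15 < file 6 < file 19.
With file 19 < file 7: file 16 < file 8 < file 17 < file 5 < file 15 < file 6 < file 19 < file 7.
With file 7 < file 9: file 16 < file 8 < file 17 < file 5 < file 15 < file 6 < file 19 < file 7 < file 9.
Then file 9 < file 18 extends the chain to file 18.
Then file 18 < file 13 extends the chain to file 13.
Then file 13 < file 21 extends the chain to file 21.
With file 21 < file 12: file 16 < file 8 < file 17 < file 5 < file 15 < file 6 < file 19 < file 7 < file 9 < file 18 < file 13 < file 21 < file 12.
So file 12 is larger.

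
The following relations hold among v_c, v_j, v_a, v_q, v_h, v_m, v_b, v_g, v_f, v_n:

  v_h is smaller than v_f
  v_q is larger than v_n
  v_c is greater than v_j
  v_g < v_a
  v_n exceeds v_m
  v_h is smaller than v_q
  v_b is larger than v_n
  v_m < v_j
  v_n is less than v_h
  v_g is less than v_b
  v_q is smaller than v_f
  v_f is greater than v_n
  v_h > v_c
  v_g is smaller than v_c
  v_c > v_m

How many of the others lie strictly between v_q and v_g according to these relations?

2

The relations place v_g below v_q. An element lies strictly between them when it is forced above v_g and also forced below v_q.
Above v_g: {v_c, v_a, v_h, v_f, v_b}. Below v_q: {v_m, v_j, v_c, v_n, v_h}.
Intersection: {v_c, v_h} — 2.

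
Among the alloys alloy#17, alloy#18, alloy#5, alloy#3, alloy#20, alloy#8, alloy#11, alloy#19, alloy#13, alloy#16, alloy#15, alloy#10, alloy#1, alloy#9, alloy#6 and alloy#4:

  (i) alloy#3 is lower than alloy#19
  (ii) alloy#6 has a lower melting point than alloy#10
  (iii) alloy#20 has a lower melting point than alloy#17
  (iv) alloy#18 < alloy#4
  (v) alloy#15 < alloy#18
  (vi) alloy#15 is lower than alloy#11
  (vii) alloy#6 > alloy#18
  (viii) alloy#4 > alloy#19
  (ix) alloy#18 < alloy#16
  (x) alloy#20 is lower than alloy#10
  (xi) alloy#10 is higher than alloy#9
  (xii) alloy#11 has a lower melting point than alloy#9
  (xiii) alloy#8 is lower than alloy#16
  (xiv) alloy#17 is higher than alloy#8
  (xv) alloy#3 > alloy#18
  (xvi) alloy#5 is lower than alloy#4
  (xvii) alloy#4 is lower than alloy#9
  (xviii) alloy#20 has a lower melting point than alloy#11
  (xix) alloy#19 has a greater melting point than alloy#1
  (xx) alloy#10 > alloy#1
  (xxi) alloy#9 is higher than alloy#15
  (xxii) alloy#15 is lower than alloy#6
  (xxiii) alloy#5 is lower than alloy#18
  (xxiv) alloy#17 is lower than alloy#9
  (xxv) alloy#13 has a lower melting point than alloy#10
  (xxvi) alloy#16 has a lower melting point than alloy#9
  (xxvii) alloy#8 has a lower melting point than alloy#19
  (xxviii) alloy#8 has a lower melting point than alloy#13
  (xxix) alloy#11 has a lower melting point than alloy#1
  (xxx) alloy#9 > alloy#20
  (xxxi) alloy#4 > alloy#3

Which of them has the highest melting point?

alloy#20 is not greatest since alloy#20 < alloy#9; alloy#5 is not greatest since alloy#5 < alloy#18; alloy#8 is not greatest since alloy#8 < alloy#13; alloy#15 is not greatest since alloy#15 < alloy#11; alloy#17 is not greatest since alloy#17 < alloy#9; alloy#18 is not greatest since alloy#18 < alloy#4; alloy#11 is not greatest since alloy#11 < alloy#9; alloy#1 is not greatest since alloy#1 < alloy#19; alloy#13 is not greatest since alloy#13 < alloy#10; alloy#3 is not greatest since alloy#3 < alloy#4; alloy#16 is not greatest since alloy#16 < alloy#9; alloy#6 is not greatest since alloy#6 < alloy#10; alloy#19 is not greatest since alloy#19 < alloy#4; alloy#4 is not greatest since alloy#4 < alloy#9; alloy#9 is not greatest since alloy#9 < alloy#10.
Only alloy#10 has nothing above it, so alloy#10 is the highest melting point.

alloy#10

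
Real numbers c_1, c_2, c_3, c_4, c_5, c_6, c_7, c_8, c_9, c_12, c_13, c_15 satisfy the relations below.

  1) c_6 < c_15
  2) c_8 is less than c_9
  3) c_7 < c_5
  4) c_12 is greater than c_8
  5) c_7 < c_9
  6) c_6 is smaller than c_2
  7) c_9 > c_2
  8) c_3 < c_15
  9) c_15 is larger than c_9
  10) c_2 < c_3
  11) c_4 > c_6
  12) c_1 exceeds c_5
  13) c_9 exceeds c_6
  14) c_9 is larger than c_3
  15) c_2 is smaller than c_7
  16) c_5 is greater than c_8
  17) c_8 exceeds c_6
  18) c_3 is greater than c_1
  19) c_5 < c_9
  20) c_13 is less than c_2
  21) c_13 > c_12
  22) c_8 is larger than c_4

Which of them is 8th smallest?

c_5

The consecutive relations fix a unique order: c_6 < c_4 < c_8 < c_12 < c_13 < c_2 < c_7 < c_5 < c_1 < c_3 < c_9 < c_15.
The 8th smallest is c_5.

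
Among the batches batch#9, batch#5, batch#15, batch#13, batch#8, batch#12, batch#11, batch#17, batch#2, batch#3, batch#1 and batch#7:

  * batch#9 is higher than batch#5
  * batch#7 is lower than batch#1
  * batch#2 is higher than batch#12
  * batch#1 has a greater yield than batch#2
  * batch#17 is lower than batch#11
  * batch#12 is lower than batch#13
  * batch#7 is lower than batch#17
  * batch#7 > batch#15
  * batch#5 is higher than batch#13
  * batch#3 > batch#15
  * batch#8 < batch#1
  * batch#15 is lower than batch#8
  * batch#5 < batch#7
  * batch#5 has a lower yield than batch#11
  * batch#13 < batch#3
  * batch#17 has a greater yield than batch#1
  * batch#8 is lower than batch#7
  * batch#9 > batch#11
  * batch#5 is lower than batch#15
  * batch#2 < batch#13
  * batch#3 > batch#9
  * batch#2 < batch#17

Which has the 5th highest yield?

Chaining the given pairs: batch#12 < batch#2 < batch#13 < batch#5 < batch#15 < batch#8 < batch#7 < batch#1 < batch#17 < batch#11 < batch#9 < batch#3.
The 5th largest is batch#1.

batch#1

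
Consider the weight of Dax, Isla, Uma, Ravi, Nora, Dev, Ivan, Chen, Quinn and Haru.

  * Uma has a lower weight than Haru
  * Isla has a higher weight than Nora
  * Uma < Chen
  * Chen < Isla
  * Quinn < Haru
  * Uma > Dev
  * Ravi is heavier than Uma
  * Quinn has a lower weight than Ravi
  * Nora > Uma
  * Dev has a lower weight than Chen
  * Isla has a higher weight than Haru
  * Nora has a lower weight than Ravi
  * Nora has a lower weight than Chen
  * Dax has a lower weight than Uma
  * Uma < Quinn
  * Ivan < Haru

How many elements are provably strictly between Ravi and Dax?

3

Chaining upward from Dax reaches: Uma, Nora, Quinn, Chen, Haru, Isla.
Chaining downward from Ravi reaches: Dev, Uma, Nora, Quinn.
Strictly between Dax and Ravi are those in both lists: Uma, Nora, Quinn — 3 elements.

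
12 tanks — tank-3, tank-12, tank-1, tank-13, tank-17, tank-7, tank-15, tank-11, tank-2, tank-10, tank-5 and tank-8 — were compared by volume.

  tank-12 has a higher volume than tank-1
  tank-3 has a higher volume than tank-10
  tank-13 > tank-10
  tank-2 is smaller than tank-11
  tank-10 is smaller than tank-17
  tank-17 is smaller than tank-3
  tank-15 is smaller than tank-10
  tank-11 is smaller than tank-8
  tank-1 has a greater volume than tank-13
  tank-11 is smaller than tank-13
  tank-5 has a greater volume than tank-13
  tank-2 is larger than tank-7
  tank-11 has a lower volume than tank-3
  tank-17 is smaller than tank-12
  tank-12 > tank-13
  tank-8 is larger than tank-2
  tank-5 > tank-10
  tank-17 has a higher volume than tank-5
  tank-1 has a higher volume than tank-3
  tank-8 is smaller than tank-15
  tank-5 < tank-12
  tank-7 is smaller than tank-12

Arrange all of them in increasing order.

tank-7 < tank-2 < tank-11 < tank-8 < tank-15 < tank-10 < tank-13 < tank-5 < tank-17 < tank-3 < tank-1 < tank-12

Nothing is placed below tank-7, so it is least; from there tank-7 < tank-2; tank-2 < tank-11; tank-11 < tank-8; tank-8 < tank-15; tank-15 < tank-10; tank-10 < tank-13; tank-13 < tank-5; tank-5 < tank-17; tank-17 < tank-3; tank-3 < tank-1; tank-1 < tank-12, each given directly.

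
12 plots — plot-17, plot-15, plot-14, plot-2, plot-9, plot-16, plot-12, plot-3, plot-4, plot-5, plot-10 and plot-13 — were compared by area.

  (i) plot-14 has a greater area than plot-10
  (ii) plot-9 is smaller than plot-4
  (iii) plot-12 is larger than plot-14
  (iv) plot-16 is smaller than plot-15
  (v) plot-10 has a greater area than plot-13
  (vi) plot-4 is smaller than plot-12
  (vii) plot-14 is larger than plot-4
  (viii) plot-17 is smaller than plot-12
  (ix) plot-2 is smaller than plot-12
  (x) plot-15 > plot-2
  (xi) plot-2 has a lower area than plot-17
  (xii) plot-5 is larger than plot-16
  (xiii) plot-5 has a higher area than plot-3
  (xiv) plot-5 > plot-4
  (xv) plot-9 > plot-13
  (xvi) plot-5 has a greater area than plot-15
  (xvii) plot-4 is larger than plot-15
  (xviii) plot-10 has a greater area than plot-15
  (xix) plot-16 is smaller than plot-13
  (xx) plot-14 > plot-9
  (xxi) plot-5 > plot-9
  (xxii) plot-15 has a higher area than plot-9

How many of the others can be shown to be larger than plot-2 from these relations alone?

7

The elements the relations force above plot-2 are plot-17, plot-15, plot-4, plot-10, plot-14, plot-12, plot-5 — no chain reaches any other.
That is 7.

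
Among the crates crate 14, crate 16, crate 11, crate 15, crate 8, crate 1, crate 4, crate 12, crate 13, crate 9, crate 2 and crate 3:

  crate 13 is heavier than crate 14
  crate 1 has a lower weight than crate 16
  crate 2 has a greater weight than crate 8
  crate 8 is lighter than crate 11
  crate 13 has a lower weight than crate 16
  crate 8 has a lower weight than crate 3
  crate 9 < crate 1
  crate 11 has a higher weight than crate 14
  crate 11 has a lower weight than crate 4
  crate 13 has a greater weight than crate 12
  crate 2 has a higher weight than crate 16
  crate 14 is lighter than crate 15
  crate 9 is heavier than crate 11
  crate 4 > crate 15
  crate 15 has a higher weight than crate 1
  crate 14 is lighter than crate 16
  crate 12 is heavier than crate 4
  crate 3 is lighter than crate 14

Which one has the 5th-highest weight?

The consecutive relations fix a unique order: crate 8 < crate 3 < crate 14 < crate 11 < crate 9 < crate 1 < crate 15 < crate 4 < crate 12 < crate 13 < crate 16 < crate 2.
The 5th largest is crate 4.

crate 4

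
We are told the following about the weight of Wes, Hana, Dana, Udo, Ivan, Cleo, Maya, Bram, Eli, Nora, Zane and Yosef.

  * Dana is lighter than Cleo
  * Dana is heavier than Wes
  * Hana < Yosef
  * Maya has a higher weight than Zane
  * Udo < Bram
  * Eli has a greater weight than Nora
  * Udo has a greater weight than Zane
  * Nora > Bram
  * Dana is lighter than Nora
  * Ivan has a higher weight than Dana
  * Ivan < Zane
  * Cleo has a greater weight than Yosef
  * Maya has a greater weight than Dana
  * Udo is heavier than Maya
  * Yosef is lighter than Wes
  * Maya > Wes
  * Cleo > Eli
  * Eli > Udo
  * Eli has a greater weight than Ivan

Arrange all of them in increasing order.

The consecutive links are each given: Hana < Yosef; Yosef < Wes; Wes < Dana; Dana < Ivan; Ivan < Zane; Zane < Maya; Maya < Udo; Udo < Bram; Bram < Nora; Nora < Eli; Eli < Cleo.

Hana < Yosef < Wes < Dana < Ivan < Zane < Maya < Udo < Bram < Nora < Eli < Cleo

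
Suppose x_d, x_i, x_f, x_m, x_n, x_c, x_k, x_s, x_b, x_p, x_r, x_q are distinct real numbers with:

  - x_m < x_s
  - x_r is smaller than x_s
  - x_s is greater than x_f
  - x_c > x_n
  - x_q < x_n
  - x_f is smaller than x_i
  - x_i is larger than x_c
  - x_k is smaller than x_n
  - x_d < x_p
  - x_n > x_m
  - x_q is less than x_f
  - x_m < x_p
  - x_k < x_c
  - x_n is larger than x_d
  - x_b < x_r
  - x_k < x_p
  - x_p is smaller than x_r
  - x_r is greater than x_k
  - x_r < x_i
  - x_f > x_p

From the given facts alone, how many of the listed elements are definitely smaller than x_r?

5

Directly below x_r: x_b, x_k, x_p.
One step further: x_m, x_d (5 so far).
No other element is forced below x_r by the given relations, so the count is 5.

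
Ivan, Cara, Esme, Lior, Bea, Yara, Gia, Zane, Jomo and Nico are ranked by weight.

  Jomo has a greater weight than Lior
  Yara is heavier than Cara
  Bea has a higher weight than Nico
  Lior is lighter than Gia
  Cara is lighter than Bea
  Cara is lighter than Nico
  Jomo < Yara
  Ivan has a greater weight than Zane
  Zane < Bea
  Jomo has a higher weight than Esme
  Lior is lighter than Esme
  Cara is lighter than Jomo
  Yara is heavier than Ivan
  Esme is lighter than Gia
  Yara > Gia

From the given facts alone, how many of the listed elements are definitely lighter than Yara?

Directly below Yara: Gia, Cara, Jomo, Ivan.
One step further: Lior, Esme, Zane (7 so far).
No other element is forced below Yara by the given relations, so the count is 7.

7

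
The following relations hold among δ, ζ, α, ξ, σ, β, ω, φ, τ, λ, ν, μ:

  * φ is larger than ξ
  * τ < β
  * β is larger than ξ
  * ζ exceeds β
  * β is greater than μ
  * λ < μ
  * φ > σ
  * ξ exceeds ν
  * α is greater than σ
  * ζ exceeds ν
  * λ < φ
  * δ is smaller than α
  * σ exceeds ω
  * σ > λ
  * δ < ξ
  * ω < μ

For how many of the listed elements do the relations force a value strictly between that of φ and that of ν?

Chaining upward from ν reaches: ξ, β, ζ.
Chaining downward from φ reaches: δ, ξ, λ, ω, σ.
Strictly between ν and φ are those in both lists: ξ — 1 element.

1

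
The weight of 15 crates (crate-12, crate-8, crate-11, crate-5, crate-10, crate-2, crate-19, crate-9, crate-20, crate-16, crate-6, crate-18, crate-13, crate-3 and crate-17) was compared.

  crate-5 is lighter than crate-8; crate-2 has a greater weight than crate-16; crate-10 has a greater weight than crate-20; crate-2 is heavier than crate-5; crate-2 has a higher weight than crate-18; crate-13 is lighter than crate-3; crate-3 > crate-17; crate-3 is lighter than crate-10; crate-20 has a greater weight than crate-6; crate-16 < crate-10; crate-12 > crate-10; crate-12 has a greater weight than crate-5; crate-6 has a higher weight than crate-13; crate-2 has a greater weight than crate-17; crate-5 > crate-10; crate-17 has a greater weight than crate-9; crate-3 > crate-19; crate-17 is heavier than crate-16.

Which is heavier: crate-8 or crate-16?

The relevant relations are crate-16 < crate-17; crate-17 < crate-3; crate-3 < crate-10; crate-10 < crate-5; crate-5 < crate-8.
Together: crate-16 < crate-17 < crate-3 < crate-10 < crate-5 < crate-8.
So crate-16 < crate-8; crate-8 is the heavier of the two.

crate-8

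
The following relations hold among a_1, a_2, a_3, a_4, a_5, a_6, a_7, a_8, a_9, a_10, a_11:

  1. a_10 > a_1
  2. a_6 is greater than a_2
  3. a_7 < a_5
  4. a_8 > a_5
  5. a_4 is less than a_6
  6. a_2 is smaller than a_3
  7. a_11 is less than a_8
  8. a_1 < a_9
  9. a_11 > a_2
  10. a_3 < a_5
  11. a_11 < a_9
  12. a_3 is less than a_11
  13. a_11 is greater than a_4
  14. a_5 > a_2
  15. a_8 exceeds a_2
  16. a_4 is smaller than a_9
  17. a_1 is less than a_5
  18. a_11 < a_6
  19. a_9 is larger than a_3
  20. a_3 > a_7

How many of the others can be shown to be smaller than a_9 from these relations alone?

6

The elements the relations force below a_9 are a_2, a_4, a_7, a_1, a_3, a_11 — no chain reaches any other.
That is 6.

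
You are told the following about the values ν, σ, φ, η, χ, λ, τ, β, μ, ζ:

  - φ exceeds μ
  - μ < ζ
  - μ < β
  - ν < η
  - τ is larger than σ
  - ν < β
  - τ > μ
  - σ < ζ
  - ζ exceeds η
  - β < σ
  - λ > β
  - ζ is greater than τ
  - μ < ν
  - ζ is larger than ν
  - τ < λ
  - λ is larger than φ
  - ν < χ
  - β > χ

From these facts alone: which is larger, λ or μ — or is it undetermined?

λ

The relevant relations are μ < ν; ν < χ; χ < β; β < σ; σ < τ; τ < λ.
Chaining these gives μ < ν < χ < β < σ < τ < λ.
So λ is larger.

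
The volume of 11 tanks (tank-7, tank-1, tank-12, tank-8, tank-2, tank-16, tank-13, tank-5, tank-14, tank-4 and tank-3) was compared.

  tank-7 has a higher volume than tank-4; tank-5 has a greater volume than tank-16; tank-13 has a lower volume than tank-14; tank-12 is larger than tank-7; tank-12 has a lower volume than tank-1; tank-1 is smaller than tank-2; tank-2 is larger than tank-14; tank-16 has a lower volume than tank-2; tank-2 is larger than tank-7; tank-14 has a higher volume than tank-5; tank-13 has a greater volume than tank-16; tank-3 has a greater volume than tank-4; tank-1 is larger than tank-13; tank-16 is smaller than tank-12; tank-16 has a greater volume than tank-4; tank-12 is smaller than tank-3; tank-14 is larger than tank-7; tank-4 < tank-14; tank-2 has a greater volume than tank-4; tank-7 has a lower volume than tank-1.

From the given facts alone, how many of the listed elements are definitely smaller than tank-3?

The elements the relations force below tank-3 are tank-4, tank-16, tank-7, tank-12 — no chain reaches any other.
That is 4.

4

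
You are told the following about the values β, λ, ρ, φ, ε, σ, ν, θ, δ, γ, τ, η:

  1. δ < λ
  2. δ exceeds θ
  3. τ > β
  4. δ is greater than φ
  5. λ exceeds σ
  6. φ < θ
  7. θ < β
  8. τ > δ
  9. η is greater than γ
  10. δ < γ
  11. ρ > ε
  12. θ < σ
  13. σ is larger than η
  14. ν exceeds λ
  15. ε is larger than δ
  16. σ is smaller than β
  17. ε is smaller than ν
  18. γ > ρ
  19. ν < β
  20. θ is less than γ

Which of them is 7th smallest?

η

The consecutive relations fix a unique order: φ < θ < δ < ε < ρ < γ < η < σ < λ < ν < β < τ.
Counting 7 from the smallest end gives η.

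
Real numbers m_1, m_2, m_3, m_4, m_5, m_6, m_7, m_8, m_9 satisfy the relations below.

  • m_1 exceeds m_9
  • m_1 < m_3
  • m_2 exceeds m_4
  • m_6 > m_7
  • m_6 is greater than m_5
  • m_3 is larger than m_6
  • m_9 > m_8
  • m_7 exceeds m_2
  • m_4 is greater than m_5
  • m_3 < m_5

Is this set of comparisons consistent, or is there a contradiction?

inconsistent

We have m_6 < m_3 stated directly, yet also m_3 < m_5 < m_4 < m_2 < m_7 < m_6 by chaining the others — so m_3 < m_6. Contradiction.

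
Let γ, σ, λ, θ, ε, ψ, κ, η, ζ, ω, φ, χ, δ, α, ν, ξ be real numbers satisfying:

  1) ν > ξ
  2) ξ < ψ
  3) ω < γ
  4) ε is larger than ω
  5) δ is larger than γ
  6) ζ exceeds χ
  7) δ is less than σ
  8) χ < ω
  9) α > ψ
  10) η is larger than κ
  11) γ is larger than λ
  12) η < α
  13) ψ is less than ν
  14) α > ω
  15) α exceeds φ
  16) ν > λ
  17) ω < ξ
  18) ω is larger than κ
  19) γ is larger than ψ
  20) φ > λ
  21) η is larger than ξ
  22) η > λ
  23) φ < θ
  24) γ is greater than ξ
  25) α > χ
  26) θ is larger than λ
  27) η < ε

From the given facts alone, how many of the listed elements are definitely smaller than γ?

6

The elements the relations force below γ are λ, κ, χ, ω, ξ, ψ — no chain reaches any other.
That is 6.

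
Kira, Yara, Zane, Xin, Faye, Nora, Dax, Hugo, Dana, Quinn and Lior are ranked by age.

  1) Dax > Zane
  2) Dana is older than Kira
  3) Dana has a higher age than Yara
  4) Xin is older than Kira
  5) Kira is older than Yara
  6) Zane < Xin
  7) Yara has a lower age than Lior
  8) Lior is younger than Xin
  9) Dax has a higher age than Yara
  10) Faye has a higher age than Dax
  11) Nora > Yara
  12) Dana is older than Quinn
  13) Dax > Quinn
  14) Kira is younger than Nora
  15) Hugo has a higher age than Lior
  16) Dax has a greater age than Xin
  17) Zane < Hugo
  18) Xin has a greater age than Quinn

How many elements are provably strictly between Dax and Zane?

1

The relations place Zane below Dax. An element lies strictly between them when it is forced above Zane and also forced below Dax.
Above Zane: {Xin, Hugo, Faye}. Below Dax: {Yara, Kira, Lior, Quinn, Xin}.
Intersection: {Xin} — 1.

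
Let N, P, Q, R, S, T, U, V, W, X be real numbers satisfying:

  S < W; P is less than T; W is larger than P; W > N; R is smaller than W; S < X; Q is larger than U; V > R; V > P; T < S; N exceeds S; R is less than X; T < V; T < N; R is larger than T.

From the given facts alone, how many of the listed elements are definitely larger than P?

7

Directly above P: T, V, W.
One step further: R, S, N (6 so far).
One step further: X (7 so far).
No other element is forced above P by the given relations, so the count is 7.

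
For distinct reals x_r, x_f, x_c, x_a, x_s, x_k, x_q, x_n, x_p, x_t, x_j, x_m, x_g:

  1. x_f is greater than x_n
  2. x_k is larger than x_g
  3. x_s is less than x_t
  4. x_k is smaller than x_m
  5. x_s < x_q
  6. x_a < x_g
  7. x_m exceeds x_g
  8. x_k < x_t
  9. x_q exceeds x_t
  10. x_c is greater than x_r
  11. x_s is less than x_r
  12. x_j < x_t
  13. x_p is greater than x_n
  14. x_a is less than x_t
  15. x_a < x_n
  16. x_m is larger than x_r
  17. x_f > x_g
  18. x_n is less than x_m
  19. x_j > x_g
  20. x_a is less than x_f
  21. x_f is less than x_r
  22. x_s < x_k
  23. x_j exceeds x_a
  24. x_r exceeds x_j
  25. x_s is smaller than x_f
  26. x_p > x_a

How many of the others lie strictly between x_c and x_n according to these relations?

2

The relations place x_n below x_c. An element lies strictly between them when it is forced above x_n and also forced below x_c.
Above x_n: {x_f, x_r, x_p, x_m}. Below x_c: {x_s, x_a, x_g, x_j, x_f, x_r}.
Intersection: {x_f, x_r} — 2.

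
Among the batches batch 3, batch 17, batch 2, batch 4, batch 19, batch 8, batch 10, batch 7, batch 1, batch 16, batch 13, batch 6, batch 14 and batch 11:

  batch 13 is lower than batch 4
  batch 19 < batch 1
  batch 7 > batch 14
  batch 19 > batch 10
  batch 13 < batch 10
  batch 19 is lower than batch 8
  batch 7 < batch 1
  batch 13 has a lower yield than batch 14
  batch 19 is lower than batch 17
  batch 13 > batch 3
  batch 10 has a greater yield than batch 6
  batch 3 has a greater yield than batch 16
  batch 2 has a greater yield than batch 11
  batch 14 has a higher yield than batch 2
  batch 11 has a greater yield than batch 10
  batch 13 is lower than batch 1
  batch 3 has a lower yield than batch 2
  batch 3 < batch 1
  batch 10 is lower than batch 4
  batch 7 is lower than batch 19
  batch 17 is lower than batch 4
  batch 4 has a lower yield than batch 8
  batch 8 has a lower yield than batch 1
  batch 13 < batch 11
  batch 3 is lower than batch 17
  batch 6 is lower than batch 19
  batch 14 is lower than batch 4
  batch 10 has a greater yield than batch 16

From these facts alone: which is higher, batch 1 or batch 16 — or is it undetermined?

batch 16 < batch 3 and batch 3 < batch 13 give batch 16 < batch 13.
With batch 13 < batch 10: batch 16 < batch 3 < batch 13 < batch 10.
Then batch 10 < batch 11 extends the chain to batch 11.
Then batch 11 < batch 2 extends the chain to batch 2.
With batch 2 < batch 14: batch 16 < batch 3 < batch 13 < batch 10 < batch 11 < batch 2 < batch 14.
With batch 14 < batch 7: batch 16 < batch 3 < batch 13 < batch 10 < batch 11 < batch 2 < batch 14 < batch 7.
With batch 7 < batch 19: batch 16 < batch 3 < batch 13 < batch 10 < batch 11 < batch 2 < batch 14 < batch 7 < batch 19.
With batch 19 < batch 17: batch 16 < batch 3 < batch 13 < batch 10 < batch 11 < batch 2 < batch 14 < batch 7 < batch 19 < batch 17.
Then batch 17 < batch 4 extends the chain to batch 4.
With batch 4 < batch 8: batch 16 < batch 3 < batch 13 < batch 10 < batch 11 < batch 2 < batch 14 < batch 7 < batch 19 < batch 17 < batch 4 < batch 8.
Then batch 8 < batch 1 extends the chain to batch 1.
So batch 1 is higher.

batch 1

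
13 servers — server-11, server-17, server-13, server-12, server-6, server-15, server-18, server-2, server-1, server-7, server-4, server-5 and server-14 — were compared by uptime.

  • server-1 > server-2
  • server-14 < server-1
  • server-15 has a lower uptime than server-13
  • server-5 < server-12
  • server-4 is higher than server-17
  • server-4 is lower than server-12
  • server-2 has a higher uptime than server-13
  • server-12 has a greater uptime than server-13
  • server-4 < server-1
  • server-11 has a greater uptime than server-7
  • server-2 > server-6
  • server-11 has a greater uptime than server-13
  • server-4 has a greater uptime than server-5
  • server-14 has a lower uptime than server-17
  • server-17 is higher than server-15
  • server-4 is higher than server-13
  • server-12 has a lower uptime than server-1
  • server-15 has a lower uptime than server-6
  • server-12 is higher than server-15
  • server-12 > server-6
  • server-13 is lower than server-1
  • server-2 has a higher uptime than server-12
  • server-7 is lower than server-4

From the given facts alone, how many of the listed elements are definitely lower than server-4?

6

The elements the relations force below server-4 are server-14, server-7, server-15, server-13, server-17, server-5 — no chain reaches any other.
That is 6.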